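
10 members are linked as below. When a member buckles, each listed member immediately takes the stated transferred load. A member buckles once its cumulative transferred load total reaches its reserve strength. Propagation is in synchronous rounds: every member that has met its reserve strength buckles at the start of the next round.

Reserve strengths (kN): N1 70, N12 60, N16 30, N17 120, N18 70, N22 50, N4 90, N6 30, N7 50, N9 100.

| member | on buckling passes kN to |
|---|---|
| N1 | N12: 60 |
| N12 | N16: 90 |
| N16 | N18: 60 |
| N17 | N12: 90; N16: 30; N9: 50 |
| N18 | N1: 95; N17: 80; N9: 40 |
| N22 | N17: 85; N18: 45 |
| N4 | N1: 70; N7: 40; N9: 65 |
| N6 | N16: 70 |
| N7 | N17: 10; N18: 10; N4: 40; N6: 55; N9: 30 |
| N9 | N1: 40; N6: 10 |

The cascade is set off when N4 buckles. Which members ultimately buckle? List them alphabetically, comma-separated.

Round 1 — N4 buckles (initial).
  N1: +70 → 70 ≥ 70
  N7: +40 → 40 < 50
  N9: +65 → 65 < 100
Round 2 — N1 buckles.
  N12: +60 → 60 ≥ 60
Round 3 — N12 buckles.
  N16: +90 → 90 ≥ 30
Round 4 — N16 buckles.
  N18: +60 → 60 < 70
No further bucklings.

N1, N12, N16, N4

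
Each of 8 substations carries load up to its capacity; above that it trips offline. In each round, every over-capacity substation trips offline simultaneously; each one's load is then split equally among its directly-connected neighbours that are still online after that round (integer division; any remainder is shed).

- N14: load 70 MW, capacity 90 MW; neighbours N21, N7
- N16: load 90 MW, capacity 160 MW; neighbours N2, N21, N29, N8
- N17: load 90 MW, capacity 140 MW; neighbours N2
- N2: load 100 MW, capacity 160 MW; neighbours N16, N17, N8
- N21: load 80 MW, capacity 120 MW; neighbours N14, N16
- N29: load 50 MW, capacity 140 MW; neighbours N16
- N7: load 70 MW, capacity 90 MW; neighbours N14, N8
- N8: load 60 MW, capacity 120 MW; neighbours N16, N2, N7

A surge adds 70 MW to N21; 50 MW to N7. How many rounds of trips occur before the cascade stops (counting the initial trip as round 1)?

Round 1 — N21 at 150 > 120; N7 at 120 > 90. N21, N7 trip offline.
  N21 sheds 150 MW to N14, N16: 75 each.
    N14: 70+75 = 145 > 90
    N16: 90+75 = 165 > 160
  N7 sheds 120 MW to N14, N8: 60 each.
    N14: 145+60 = 205 > 90
    N8: 60+60 = 120 ≤ 120
Round 2 — N14, N16 trip offline.
  N14 sheds 205 MW: no online neighbours, lost.
  N16 sheds 165 MW to N2, N29, N8: 55 each.
    N2: 100+55 = 155 ≤ 160
    N29: 50+55 = 105 ≤ 140
    N8: 120+55 = 175 > 120
Round 3 — N8 trips offline.
  N8 sheds 175 MW to N2: 175 each.
    N2: 155+175 = 330 > 160
Round 4 — N2 trips offline.
  N2 sheds 330 MW to N17: 330 each.
    N17: 90+330 = 420 > 140
Round 5 — N17 trips offline.
  N17 sheds 420 MW: no online neighbours, lost.
No further trips.

5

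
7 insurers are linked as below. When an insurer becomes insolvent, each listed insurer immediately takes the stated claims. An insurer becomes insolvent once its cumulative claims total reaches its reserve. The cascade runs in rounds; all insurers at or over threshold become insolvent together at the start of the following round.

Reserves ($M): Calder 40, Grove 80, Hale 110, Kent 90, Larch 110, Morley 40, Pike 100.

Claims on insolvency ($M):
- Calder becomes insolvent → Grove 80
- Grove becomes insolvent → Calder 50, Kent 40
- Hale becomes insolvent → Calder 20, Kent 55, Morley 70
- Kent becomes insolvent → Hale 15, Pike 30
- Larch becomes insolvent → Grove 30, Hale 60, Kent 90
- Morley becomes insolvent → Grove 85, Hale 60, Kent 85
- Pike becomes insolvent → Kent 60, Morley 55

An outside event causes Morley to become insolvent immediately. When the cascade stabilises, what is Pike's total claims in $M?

30

Round 1 — Morley becomes insolvent (initial).
  Grove: +85 → 85 ≥ 80
  Hale: +60 → 60 < 110
  Kent: +85 → 85 < 90
Round 2 — Grove becomes insolvent.
  Calder: +50 → 50 ≥ 40
  Kent: +40 → 125 ≥ 90
Round 3 — Calder, Kent become insolvent.
  Hale: +15 → 75 < 110
  Pike: +30 → 30 < 100
No further insolvencies.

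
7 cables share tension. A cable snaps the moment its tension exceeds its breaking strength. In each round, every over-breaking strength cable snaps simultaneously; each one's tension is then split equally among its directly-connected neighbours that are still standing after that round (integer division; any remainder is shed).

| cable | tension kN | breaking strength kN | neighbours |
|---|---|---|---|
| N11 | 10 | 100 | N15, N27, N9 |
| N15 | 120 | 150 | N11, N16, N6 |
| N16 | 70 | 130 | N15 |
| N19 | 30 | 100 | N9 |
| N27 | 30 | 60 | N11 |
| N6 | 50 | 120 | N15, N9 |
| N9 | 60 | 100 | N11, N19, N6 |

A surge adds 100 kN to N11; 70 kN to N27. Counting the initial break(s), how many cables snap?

6

Round 1 — N11 at 110 > 100; N27 at 100 > 60. N11, N27 snap.
  N11 sheds 110 kN to N15, N9: 55 each.
    N15: 120+55 = 175 > 150
    N9: 60+55 = 115 > 100
  N27 sheds 100 kN: no online neighbours, lost.
Round 2 — N15, N9 snap.
  N15 sheds 175 kN to N16, N6: 87 each (1 lost).
    N16: 70+87 = 157 > 130
    N6: 50+87 = 137 > 120
  N9 sheds 115 kN to N19, N6: 57 each (1 lost).
    N19: 30+57 = 87 ≤ 100
    N6: 137+57 = 194 > 120
Round 3 — N16, N6 snap.
  N16 sheds 157 kN: no online neighbours, lost.
  N6 sheds 194 kN: no online neighbours, lost.
No further breaks.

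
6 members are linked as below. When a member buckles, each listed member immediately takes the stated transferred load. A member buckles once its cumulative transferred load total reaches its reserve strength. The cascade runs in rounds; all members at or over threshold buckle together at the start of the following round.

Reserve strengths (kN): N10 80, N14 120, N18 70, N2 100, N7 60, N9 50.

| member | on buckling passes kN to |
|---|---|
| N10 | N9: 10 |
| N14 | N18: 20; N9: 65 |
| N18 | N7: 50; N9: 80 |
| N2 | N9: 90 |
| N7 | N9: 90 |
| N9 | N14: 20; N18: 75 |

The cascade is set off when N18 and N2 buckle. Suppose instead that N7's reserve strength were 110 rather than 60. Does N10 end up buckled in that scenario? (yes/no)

no

With N7's reserve strength at 110:
Round 1 — N18, N2 buckle (initial).
  N7: +50 → 50 < 110
  N9: +80+90 → 170 ≥ 50
Round 2 — N9 buckles.
  N14: +20 → 20 < 120
No further bucklings.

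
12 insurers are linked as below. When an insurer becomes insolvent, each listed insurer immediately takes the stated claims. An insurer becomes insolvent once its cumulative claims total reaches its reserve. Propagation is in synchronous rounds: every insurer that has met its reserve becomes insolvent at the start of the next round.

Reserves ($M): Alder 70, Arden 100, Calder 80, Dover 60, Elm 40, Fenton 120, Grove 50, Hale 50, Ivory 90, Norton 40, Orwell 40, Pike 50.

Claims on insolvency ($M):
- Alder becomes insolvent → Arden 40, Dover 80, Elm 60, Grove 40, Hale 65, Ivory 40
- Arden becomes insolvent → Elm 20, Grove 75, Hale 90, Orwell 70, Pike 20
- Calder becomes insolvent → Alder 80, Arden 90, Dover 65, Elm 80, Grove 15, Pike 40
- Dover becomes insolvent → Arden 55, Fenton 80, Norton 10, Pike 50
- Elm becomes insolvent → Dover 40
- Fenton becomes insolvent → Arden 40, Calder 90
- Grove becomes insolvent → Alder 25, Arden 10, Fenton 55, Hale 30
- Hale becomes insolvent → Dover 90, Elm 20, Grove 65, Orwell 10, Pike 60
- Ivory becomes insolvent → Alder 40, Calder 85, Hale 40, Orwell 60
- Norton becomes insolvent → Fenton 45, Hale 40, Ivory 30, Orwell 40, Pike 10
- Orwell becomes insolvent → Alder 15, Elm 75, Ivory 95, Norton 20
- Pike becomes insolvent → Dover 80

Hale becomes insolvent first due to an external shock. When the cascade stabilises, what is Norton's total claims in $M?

Round 1 — Hale becomes insolvent (initial).
  Dover: +90 → 90 ≥ 60
  Elm: +20 → 20 < 40
  Grove: +65 → 65 ≥ 50
  Orwell: +10 → 10 < 40
  Pike: +60 → 60 ≥ 50
Round 2 — Dover, Grove, Pike become insolvent.
  Alder: +25 → 25 < 70
  Arden: +55+10 → 65 < 100
  Fenton: +80+55 → 135 ≥ 120
  Norton: +10 → 10 < 40
Round 3 — Fenton becomes insolvent.
  Arden: +40 → 105 ≥ 100
  Calder: +90 → 90 ≥ 80
Round 4 — Arden, Calder become insolvent.
  Alder: +80 → 105 ≥ 70
  Elm: +20+80 → 120 ≥ 40
  Orwell: +70 → 80 ≥ 40
Round 5 — Alder, Elm, Orwell become insolvent.
  Ivory: +40+95 → 135 ≥ 90
  Norton: +20 → 30 < 40
Round 6 — Ivory becomes insolvent.
No further insolvencies.

30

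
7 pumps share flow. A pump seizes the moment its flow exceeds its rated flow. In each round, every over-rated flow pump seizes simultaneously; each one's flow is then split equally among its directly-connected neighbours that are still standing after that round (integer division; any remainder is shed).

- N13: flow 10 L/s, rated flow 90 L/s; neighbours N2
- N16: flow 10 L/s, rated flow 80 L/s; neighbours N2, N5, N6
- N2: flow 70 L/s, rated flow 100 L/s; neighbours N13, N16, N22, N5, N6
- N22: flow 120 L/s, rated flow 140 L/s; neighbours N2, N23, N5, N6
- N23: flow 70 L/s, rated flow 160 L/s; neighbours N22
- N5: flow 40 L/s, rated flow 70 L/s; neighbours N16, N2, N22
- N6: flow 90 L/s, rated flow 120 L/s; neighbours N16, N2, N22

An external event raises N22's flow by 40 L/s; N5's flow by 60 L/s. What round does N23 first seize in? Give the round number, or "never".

never

Round 1 — N22 at 160 > 140; N5 at 100 > 70. N22, N5 seize.
  N22 sheds 160 L/s to N2, N23, N6: 53 each (1 lost).
    N2: 70+53 = 123 > 100
    N23: 70+53 = 123 ≤ 160
    N6: 90+53 = 143 > 120
  N5 sheds 100 L/s to N16, N2: 50 each.
    N16: 10+50 = 60 ≤ 80
    N2: 123+50 = 173 > 100
Round 2 — N2, N6 seize.
  N2 sheds 173 L/s to N13, N16: 86 each (1 lost).
    N13: 10+86 = 96 > 90
    N16: 60+86 = 146 > 80
  N6 sheds 143 L/s to N16: 143 each.
    N16: 146+143 = 289 > 80
Round 3 — N13, N16 seize.
  N13 sheds 96 L/s: no online neighbours, lost.
  N16 sheds 289 L/s: no online neighbours, lost.
No further seizures.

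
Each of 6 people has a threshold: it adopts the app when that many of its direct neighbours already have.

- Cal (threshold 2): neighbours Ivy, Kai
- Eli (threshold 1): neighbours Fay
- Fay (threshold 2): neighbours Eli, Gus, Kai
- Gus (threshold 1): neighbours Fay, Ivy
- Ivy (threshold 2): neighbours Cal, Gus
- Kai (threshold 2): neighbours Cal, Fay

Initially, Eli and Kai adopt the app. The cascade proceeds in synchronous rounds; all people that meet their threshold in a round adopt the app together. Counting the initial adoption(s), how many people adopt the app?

Round 1 — Eli, Kai adopt the app (initial).
Round 2 — checking thresholds:
  Cal: 1 of 2 neighbours < 2, holds.
  Fay: 2 of 3 neighbours ≥ 2, adopts the app.
Round 3 — checking thresholds:
  Cal: 1 of 2 neighbours < 2, holds.
  Gus: 1 of 2 neighbours ≥ 1, adopts the app.
Round 4 — no new adoptions; cascade stops.

4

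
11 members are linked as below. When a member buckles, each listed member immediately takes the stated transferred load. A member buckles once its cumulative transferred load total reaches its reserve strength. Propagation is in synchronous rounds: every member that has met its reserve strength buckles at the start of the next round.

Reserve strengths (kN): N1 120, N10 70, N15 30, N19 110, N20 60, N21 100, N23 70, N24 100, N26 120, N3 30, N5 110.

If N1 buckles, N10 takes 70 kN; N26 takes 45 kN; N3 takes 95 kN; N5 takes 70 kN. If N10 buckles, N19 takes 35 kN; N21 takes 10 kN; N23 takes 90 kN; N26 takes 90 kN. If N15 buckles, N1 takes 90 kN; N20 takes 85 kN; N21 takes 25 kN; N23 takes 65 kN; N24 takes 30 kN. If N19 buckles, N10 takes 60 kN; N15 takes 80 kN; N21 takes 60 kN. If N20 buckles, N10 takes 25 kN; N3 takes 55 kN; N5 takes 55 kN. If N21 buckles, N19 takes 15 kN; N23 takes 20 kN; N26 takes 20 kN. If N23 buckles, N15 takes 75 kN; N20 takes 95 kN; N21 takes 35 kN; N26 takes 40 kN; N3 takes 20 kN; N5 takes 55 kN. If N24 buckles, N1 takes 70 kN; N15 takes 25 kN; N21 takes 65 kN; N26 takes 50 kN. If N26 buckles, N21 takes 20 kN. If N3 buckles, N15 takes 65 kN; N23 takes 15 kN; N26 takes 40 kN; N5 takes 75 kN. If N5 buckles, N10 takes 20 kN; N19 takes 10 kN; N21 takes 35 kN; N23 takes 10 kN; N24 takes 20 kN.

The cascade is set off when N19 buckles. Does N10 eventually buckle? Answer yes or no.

yes

Round 1 — N19 buckles (initial).
  N10: +60 → 60 < 70
  N15: +80 → 80 ≥ 30
  N21: +60 → 60 < 100
Round 2 — N15 buckles.
  N1: +90 → 90 < 120
  N20: +85 → 85 ≥ 60
  N21: +25 → 85 < 100
  N23: +65 → 65 < 70
  N24: +30 → 30 < 100
Round 3 — N20 buckles.
  N10: +25 → 85 ≥ 70
  N3: +55 → 55 ≥ 30
  N5: +55 → 55 < 110
Round 4 — N10, N3 buckle.
  N21: +10 → 95 < 100
  N23: +90+15 → 170 ≥ 70
  N26: +90+40 → 130 ≥ 120
  N5: +75 → 130 ≥ 110
Round 5 — N23, N26, N5 buckle.
  N21: +35+20+35 → 185 ≥ 100
  N24: +20 → 50 < 100
Round 6 — N21 buckles.
No further bucklings.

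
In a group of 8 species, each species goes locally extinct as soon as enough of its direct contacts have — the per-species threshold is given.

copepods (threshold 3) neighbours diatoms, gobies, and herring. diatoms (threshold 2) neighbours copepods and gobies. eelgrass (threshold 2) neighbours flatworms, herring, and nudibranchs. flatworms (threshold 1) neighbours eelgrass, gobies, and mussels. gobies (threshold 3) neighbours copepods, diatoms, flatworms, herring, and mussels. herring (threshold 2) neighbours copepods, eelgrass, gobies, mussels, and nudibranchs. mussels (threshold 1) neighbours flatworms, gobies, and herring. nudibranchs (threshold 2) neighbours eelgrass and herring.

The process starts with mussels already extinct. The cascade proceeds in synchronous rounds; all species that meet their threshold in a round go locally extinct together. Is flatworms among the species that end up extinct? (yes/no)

Round 1 — mussels goes locally extinct (initial).
Round 2 — checking thresholds:
  flatworms: 1 of 3 neighbours ≥ 1, goes locally extinct.
  gobies: 1 of 5 neighbours < 3, not yet.
  herring: 1 of 5 neighbours < 2, not yet.
Round 3 — no new extinctions; cascade stops.

yes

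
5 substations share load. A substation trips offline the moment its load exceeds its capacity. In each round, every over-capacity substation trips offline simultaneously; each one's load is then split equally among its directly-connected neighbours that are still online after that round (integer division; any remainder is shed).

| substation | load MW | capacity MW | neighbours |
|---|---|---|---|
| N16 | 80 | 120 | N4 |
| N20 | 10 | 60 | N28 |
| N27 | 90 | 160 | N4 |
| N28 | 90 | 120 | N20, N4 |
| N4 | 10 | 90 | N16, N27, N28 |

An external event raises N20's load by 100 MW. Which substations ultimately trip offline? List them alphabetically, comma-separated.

Round 1 — N20 at 110 > 60. N20 trips offline.
  N20 sheds 110 MW to N28: 110 each.
    N28: 90+110 = 200 > 120
Round 2 — N28 trips offline.
  N28 sheds 200 MW to N4: 200 each.
    N4: 10+200 = 210 > 90
Round 3 — N4 trips offline.
  N4 sheds 210 MW to N16, N27: 105 each.
    N16: 80+105 = 185 > 120
    N27: 90+105 = 195 > 160
Round 4 — N16, N27 trip offline.
  N16 sheds 185 MW: no online neighbours, lost.
  N27 sheds 195 MW: no online neighbours, lost.
No further trips.

N16, N20, N27, N28, N4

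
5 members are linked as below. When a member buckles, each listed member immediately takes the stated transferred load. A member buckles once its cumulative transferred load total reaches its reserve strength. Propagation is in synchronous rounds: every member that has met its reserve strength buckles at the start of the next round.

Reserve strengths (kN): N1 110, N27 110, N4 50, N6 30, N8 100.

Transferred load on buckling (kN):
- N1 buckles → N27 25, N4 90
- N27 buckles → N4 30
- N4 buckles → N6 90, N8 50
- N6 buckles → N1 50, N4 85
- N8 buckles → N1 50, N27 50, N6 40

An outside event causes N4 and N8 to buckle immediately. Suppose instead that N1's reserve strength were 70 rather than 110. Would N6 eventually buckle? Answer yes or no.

With N1's reserve strength at 70:
Round 1 — N4, N8 buckle (initial).
  N1: +50 → 50 < 70
  N27: +50 → 50 < 110
  N6: +90+40 → 130 ≥ 30
Round 2 — N6 buckles.
  N1: +50 → 100 ≥ 70
Round 3 — N1 buckles.
  N27: +25 → 75 < 110
No further bucklings.

yes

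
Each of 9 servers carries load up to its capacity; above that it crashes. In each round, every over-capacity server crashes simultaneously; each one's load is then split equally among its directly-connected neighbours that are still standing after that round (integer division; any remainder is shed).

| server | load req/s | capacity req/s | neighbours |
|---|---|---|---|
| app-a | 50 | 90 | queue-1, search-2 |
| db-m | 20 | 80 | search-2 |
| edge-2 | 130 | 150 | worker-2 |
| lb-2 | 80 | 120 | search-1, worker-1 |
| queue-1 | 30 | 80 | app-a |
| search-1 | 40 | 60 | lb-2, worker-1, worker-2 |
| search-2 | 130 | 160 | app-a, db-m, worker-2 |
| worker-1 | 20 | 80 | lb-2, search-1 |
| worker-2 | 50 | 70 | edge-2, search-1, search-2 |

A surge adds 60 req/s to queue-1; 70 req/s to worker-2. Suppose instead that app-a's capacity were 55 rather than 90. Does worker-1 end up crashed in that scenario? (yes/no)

no

With app-a's capacity at 55:
Round 1 — queue-1 at 90 > 80; worker-2 at 120 > 70. queue-1, worker-2 crash.
  queue-1 sheds 90 req/s to app-a: 90 each.
    app-a: 50+90 = 140 > 55
  worker-2 sheds 120 req/s to edge-2, search-1, search-2: 40 each.
    edge-2: 130+40 = 170 > 150
    search-1: 40+40 = 80 > 60
    search-2: 130+40 = 170 > 160
Round 2 — app-a, edge-2, search-1, search-2 crash.
  app-a sheds 140 req/s: no online neighbours, lost.
  edge-2 sheds 170 req/s: no online neighbours, lost.
  search-1 sheds 80 req/s to lb-2, worker-1: 40 each.
    lb-2: 80+40 = 120 ≤ 120
    worker-1: 20+40 = 60 ≤ 80
  search-2 sheds 170 req/s to db-m: 170 each.
    db-m: 20+170 = 190 > 80
Round 3 — db-m crashes.
  db-m sheds 190 req/s: no online neighbours, lost.
No further crashes.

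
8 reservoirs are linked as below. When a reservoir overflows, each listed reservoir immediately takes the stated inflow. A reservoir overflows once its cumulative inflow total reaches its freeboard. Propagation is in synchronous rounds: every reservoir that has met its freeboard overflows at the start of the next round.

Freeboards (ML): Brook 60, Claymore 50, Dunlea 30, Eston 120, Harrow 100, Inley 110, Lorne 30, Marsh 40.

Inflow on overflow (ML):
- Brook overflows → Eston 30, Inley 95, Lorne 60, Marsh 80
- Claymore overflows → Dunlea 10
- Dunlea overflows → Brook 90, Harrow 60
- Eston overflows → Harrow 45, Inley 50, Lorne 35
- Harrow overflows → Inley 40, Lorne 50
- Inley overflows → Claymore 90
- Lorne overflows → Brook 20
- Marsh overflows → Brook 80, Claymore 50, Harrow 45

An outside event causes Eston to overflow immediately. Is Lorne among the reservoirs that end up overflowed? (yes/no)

Round 1 — Eston overflows (initial).
  Harrow: +45 → 45 < 100
  Inley: +50 → 50 < 110
  Lorne: +35 → 35 ≥ 30
Round 2 — Lorne overflows.
  Brook: +20 → 20 < 60
No further overflows.

yes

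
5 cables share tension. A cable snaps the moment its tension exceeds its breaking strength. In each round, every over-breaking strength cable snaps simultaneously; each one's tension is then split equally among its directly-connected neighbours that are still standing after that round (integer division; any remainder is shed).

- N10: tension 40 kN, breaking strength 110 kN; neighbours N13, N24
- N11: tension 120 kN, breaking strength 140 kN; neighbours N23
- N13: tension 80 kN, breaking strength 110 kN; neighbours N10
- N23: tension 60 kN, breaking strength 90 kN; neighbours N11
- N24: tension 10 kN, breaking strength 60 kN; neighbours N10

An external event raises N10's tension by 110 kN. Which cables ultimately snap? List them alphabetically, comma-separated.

N10, N13, N24

Round 1 — N10 at 150 > 110. N10 snaps.
  N10 sheds 150 kN to N13, N24: 75 each.
    N13: 80+75 = 155 > 110
    N24: 10+75 = 85 > 60
Round 2 — N13, N24 snap.
  N13 sheds 155 kN: no online neighbours, lost.
  N24 sheds 85 kN: no online neighbours, lost.
No further breaks.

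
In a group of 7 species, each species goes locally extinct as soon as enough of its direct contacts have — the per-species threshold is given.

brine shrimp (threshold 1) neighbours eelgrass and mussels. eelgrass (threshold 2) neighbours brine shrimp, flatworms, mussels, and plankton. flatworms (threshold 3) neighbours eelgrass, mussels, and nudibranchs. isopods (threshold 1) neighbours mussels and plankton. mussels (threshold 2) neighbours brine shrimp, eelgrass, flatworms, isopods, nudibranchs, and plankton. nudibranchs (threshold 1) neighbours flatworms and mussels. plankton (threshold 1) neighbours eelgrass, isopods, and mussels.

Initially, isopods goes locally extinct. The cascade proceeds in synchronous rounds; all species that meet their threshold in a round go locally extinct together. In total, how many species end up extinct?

7

Round 1 — isopods goes locally extinct (initial).
Round 2 — checking thresholds:
  mussels: 1 of 6 neighbours < 2, not yet.
  plankton: 1 of 3 neighbours ≥ 1, goes locally extinct.
Round 3 — checking thresholds:
  eelgrass: 1 of 4 neighbours < 2, not yet.
  mussels: 2 of 6 neighbours ≥ 2, goes locally extinct.
Round 4 — checking thresholds:
  brine shrimp: 1 of 2 neighbours ≥ 1, goes locally extinct.
  eelgrass: 2 of 4 neighbours ≥ 2, goes locally extinct.
  flatworms: 1 of 3 neighbours < 3, not yet.
  nudibranchs: 1 of 2 neighbours ≥ 1, goes locally extinct.
Round 5 — checking thresholds:
  flatworms: 3 of 3 neighbours ≥ 3, goes locally extinct.
Round 6 — no new extinctions; cascade stops.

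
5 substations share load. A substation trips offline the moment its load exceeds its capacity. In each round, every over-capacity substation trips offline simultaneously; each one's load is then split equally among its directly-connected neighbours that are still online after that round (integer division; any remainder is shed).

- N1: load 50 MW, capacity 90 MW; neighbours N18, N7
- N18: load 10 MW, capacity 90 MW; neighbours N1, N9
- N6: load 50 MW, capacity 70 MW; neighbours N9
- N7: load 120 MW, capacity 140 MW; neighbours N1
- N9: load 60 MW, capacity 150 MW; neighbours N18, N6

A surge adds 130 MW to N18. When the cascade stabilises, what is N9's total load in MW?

130

Round 1 — N18 at 140 > 90. N18 trips offline.
  N18 sheds 140 MW to N1, N9: 70 each.
    N1: 50+70 = 120 > 90
    N9: 60+70 = 130 ≤ 150
Round 2 — N1 trips offline.
  N1 sheds 120 MW to N7: 120 each.
    N7: 120+120 = 240 > 140
Round 3 — N7 trips offline.
  N7 sheds 240 MW: no online neighbours, lost.
No further trips.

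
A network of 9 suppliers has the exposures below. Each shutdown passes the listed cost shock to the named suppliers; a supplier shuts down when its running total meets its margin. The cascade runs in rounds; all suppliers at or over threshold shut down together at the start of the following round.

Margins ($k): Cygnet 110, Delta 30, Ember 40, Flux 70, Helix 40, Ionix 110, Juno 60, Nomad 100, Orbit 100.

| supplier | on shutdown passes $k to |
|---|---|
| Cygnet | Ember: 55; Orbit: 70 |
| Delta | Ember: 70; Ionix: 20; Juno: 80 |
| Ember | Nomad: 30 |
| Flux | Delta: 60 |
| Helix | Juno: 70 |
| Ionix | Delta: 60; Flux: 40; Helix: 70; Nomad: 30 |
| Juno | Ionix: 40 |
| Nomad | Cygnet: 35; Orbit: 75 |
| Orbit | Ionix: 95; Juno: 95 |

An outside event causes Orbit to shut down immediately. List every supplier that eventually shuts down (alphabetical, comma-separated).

Round 1 — Orbit shuts down (initial).
  Ionix: +95 → 95 < 110
  Juno: +95 → 95 ≥ 60
Round 2 — Juno shuts down.
  Ionix: +40 → 135 ≥ 110
Round 3 — Ionix shuts down.
  Delta: +60 → 60 ≥ 30
  Flux: +40 → 40 < 70
  Helix: +70 → 70 ≥ 40
  Nomad: +30 → 30 < 100
Round 4 — Delta, Helix shut down.
  Ember: +70 → 70 ≥ 40
Round 5 — Ember shuts down.
  Nomad: +30 → 60 < 100
No further shutdowns.

Delta, Ember, Helix, Ionix, Juno, Orbit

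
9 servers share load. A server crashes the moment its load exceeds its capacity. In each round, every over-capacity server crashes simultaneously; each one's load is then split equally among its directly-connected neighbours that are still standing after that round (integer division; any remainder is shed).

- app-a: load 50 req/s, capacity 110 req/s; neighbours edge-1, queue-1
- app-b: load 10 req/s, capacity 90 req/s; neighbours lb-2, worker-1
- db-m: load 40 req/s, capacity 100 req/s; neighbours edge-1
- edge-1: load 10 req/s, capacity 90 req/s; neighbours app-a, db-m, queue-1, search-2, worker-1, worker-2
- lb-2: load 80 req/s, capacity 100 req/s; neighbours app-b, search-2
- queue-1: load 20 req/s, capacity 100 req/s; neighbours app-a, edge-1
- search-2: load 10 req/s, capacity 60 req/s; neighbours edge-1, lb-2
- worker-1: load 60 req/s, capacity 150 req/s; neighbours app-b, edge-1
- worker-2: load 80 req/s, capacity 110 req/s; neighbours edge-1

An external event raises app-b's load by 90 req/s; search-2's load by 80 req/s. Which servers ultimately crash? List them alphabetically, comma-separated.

Round 1 — app-b at 100 > 90; search-2 at 90 > 60. app-b, search-2 crash.
  app-b sheds 100 req/s to lb-2, worker-1: 50 each.
    lb-2: 80+50 = 130 > 100
    worker-1: 60+50 = 110 ≤ 150
  search-2 sheds 90 req/s to edge-1, lb-2: 45 each.
    edge-1: 10+45 = 55 ≤ 90
    lb-2: 130+45 = 175 > 100
Round 2 — lb-2 crashes.
  lb-2 sheds 175 req/s: no online neighbours, lost.
No further crashes.

app-b, lb-2, search-2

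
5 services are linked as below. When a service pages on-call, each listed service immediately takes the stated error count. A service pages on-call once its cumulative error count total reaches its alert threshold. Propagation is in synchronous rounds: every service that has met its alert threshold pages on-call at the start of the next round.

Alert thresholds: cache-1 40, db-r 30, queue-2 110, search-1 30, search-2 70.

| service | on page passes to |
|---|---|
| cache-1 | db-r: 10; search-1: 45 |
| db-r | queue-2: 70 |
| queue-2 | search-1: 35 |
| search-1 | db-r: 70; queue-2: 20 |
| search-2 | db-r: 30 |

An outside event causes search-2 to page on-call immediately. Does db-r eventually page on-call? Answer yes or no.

Round 1 — search-2 pages on-call (initial).
  db-r: +30 → 30 ≥ 30
Round 2 — db-r pages on-call.
  queue-2: +70 → 70 < 110
No further pages.

yes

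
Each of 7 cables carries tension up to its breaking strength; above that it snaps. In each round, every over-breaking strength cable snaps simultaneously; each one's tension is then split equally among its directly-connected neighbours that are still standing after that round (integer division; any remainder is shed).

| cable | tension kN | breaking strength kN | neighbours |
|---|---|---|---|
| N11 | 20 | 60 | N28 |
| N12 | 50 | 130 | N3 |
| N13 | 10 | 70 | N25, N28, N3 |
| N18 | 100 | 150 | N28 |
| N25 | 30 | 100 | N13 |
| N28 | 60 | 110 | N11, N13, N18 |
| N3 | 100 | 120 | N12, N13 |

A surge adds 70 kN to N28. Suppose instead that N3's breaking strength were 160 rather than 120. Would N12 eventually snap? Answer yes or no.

no

With N3's breaking strength at 160:
Round 1 — N28 at 130 > 110. N28 snaps.
  N28 sheds 130 kN to N11, N13, N18: 43 each (1 lost).
    N11: 20+43 = 63 > 60
    N13: 10+43 = 53 ≤ 70
    N18: 100+43 = 143 ≤ 150
Round 2 — N11 snaps.
  N11 sheds 63 kN: no online neighbours, lost.
No further breaks.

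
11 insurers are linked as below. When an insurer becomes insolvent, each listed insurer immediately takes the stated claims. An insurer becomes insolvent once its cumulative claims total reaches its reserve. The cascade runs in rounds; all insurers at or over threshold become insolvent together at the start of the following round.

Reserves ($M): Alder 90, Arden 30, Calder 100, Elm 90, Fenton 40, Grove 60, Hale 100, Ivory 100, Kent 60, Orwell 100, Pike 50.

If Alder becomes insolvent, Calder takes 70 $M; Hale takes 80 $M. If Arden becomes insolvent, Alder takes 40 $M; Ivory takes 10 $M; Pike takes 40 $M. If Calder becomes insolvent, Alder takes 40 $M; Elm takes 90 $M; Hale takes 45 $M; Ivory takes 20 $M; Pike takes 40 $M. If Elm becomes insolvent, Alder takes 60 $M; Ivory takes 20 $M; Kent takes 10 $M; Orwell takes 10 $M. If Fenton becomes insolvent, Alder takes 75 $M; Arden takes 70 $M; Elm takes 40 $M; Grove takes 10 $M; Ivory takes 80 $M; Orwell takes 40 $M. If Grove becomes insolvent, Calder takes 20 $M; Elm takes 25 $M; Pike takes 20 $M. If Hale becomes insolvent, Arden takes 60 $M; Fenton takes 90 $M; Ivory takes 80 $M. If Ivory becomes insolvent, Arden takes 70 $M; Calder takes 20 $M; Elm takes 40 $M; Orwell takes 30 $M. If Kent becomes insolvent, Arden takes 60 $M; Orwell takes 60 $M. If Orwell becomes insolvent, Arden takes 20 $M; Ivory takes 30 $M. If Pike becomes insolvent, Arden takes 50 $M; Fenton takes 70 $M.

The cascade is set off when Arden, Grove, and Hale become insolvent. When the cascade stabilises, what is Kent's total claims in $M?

10

Round 1 — Arden, Grove, Hale become insolvent (initial).
  Alder: +40 → 40 < 90
  Calder: +20 → 20 < 100
  Elm: +25 → 25 < 90
  Fenton: +90 → 90 ≥ 40
  Ivory: +10+80 → 90 < 100
  Pike: +40+20 → 60 ≥ 50
Round 2 — Fenton, Pike become insolvent.
  Alder: +75 → 115 ≥ 90
  Elm: +40 → 65 < 90
  Ivory: +80 → 170 ≥ 100
  Orwell: +40 → 40 < 100
Round 3 — Alder, Ivory become insolvent.
  Calder: +70+20 → 110 ≥ 100
  Elm: +40 → 105 ≥ 90
  Orwell: +30 → 70 < 100
Round 4 — Calder, Elm become insolvent.
  Kent: +10 → 10 < 60
  Orwell: +10 → 80 < 100
No further insolvencies.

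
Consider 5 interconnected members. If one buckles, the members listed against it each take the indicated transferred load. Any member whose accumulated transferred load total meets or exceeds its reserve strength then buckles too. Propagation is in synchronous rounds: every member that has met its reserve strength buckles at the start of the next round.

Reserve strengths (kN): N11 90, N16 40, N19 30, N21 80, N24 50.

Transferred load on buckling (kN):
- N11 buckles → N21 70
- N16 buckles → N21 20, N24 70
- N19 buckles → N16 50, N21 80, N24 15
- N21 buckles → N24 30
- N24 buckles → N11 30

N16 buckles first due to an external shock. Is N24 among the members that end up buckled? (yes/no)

yes

Round 1 — N16 buckles (initial).
  N21: +20 → 20 < 80
  N24: +70 → 70 ≥ 50
Round 2 — N24 buckles.
  N11: +30 → 30 < 90
No further bucklings.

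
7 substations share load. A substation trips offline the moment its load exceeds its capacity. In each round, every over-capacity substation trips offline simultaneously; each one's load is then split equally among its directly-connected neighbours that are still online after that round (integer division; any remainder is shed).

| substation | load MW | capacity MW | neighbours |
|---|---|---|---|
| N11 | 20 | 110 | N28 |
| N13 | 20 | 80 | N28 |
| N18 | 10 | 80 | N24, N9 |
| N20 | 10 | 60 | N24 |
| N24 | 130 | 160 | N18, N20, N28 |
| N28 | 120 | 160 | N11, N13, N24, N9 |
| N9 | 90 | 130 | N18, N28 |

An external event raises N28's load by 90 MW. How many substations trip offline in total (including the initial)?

Round 1 — N28 at 210 > 160. N28 trips offline.
  N28 sheds 210 MW to N11, N13, N24, N9: 52 each (2 lost).
    N11: 20+52 = 72 ≤ 110
    N13: 20+52 = 72 ≤ 80
    N24: 130+52 = 182 > 160
    N9: 90+52 = 142 > 130
Round 2 — N24, N9 trip offline.
  N24 sheds 182 MW to N18, N20: 91 each.
    N18: 10+91 = 101 > 80
    N20: 10+91 = 101 > 60
  N9 sheds 142 MW to N18: 142 each.
    N18: 101+142 = 243 > 80
Round 3 — N18, N20 trip offline.
  N18 sheds 243 MW: no online neighbours, lost.
  N20 sheds 101 MW: no online neighbours, lost.
No further trips.

5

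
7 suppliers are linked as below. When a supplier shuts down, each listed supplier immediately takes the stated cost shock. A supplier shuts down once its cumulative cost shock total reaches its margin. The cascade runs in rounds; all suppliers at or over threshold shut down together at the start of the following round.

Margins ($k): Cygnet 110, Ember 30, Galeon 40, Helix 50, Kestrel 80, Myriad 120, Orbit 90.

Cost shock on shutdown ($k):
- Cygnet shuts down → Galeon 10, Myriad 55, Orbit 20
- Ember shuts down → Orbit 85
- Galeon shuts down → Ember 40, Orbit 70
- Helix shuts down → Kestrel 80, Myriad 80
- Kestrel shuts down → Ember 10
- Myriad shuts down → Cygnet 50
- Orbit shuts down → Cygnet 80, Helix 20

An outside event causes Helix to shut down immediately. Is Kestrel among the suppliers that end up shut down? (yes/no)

Round 1 — Helix shuts down (initial).
  Kestrel: +80 → 80 ≥ 80
  Myriad: +80 → 80 < 120
Round 2 — Kestrel shuts down.
  Ember: +10 → 10 < 30
No further shutdowns.

yes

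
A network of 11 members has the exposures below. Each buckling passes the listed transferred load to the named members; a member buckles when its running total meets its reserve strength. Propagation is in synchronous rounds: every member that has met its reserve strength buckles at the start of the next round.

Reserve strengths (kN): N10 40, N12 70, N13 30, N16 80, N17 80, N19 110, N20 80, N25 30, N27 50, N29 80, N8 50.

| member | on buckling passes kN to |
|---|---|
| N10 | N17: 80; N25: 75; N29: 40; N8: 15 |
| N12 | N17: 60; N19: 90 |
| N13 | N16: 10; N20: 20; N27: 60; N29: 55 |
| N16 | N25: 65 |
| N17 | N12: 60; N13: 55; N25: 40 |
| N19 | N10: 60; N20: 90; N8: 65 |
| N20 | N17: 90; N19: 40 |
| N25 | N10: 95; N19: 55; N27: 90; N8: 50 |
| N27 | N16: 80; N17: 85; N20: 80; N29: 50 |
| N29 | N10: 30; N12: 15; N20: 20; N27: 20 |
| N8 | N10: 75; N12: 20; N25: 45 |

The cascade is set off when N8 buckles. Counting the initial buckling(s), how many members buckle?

Round 1 — N8 buckles (initial).
  N10: +75 → 75 ≥ 40
  N12: +20 → 20 < 70
  N25: +45 → 45 ≥ 30
Round 2 — N10, N25 buckle.
  N17: +80 → 80 ≥ 80
  N19: +55 → 55 < 110
  N27: +90 → 90 ≥ 50
  N29: +40 → 40 < 80
Round 3 — N17, N27 buckle.
  N12: +60 → 80 ≥ 70
  N13: +55 → 55 ≥ 30
  N16: +80 → 80 ≥ 80
  N20: +80 → 80 ≥ 80
  N29: +50 → 90 ≥ 80
Round 4 — N12, N13, N16, N20, N29 buckle.
  N19: +90+40 → 185 ≥ 110
Round 5 — N19 buckles.
No further bucklings.

11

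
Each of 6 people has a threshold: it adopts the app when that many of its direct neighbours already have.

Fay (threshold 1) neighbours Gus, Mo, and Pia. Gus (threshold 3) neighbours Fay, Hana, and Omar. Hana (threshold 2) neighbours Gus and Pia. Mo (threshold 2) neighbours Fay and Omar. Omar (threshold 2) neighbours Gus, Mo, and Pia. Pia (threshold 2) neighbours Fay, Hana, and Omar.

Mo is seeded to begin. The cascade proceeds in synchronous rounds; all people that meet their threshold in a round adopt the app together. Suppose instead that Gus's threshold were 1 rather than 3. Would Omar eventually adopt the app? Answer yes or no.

With Gus's threshold at 1:
Round 1 — Mo adopts the app (initial).
Round 2 — checking thresholds:
  Fay: 1 of 3 neighbours ≥ 1, adopts the app.
  Omar: 1 of 3 neighbours < 2, holds.
Round 3 — checking thresholds:
  Gus: 1 of 3 neighbours ≥ 1, adopts the app.
  Omar: 1 of 3 neighbours < 2, holds.
  Pia: 1 of 3 neighbours < 2, holds.
Round 4 — checking thresholds:
  Hana: 1 of 2 neighbours < 2, holds.
  Omar: 2 of 3 neighbours ≥ 2, adopts the app.
  Pia: 1 of 3 neighbours < 2, holds.
Round 5 — checking thresholds:
  Hana: 1 of 2 neighbours < 2, holds.
  Pia: 2 of 3 neighbours ≥ 2, adopts the app.
Round 6 — checking thresholds:
  Hana: 2 of 2 neighbours ≥ 2, adopts the app.
Round 7 — no new adoptions; cascade stops.

yes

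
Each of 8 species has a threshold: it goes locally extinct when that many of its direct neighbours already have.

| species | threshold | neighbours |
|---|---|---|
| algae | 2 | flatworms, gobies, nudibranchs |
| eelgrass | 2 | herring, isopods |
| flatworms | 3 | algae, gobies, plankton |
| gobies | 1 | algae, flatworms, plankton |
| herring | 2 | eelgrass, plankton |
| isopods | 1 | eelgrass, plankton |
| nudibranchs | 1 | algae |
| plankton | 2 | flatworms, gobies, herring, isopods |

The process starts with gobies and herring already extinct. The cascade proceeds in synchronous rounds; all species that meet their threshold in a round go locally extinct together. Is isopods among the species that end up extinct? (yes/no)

yes

Round 1 — gobies, herring go locally extinct (initial).
Round 2 — checking thresholds:
  algae: 1 of 3 neighbours < 2, not yet.
  eelgrass: 1 of 2 neighbours < 2, not yet.
  flatworms: 1 of 3 neighbours < 3, not yet.
  plankton: 2 of 4 neighbours ≥ 2, goes locally extinct.
Round 3 — checking thresholds:
  algae: 1 of 3 neighbours < 2, not yet.
  eelgrass: 1 of 2 neighbours < 2, not yet.
  flatworms: 2 of 3 neighbours < 3, not yet.
  isopods: 1 of 2 neighbours ≥ 1, goes locally extinct.
Round 4 — checking thresholds:
  algae: 1 of 3 neighbours < 2, not yet.
  eelgrass: 2 of 2 neighbours ≥ 2, goes locally extinct.
  flatworms: 2 of 3 neighbours < 3, not yet.
Round 5 — no new extinctions; cascade stops.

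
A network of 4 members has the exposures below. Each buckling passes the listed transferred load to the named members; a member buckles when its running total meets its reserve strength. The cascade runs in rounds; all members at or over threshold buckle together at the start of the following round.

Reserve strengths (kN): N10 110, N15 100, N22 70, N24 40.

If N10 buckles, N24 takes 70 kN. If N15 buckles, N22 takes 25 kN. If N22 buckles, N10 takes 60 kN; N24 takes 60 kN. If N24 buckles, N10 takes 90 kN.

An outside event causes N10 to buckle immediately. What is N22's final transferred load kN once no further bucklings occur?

0

Round 1 — N10 buckles (initial).
  N24: +70 → 70 ≥ 40
Round 2 — N24 buckles.
No further bucklings.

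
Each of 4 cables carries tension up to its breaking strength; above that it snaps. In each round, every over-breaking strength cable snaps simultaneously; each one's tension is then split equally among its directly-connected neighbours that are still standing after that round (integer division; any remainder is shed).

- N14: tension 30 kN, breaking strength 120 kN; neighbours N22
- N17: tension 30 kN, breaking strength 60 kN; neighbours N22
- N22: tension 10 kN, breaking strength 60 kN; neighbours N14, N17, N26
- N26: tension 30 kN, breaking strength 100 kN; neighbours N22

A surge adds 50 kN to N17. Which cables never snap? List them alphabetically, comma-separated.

Round 1 — N17 at 80 > 60. N17 snaps.
  N17 sheds 80 kN to N22: 80 each.
    N22: 10+80 = 90 > 60
Round 2 — N22 snaps.
  N22 sheds 90 kN to N14, N26: 45 each.
    N14: 30+45 = 75 ≤ 120
    N26: 30+45 = 75 ≤ 100
No further breaks.

N14, N26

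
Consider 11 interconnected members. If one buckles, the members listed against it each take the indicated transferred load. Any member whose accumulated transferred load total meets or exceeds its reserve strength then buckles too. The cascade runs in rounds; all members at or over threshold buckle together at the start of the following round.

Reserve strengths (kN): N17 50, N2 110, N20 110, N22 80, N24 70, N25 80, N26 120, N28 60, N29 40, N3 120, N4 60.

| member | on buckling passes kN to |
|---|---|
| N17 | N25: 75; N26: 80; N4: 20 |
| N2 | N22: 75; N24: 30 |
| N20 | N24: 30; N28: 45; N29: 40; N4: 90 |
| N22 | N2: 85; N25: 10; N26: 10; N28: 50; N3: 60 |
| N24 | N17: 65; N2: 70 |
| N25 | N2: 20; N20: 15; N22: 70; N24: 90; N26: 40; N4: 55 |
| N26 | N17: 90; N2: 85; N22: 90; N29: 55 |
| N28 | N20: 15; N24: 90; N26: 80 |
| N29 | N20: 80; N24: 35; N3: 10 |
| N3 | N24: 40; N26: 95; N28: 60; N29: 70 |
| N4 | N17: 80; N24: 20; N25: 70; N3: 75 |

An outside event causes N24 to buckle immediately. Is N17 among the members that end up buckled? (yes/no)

yes

Round 1 — N24 buckles (initial).
  N17: +65 → 65 ≥ 50
  N2: +70 → 70 < 110
Round 2 — N17 buckles.
  N25: +75 → 75 < 80
  N26: +80 → 80 < 120
  N4: +20 → 20 < 60
No further bucklings.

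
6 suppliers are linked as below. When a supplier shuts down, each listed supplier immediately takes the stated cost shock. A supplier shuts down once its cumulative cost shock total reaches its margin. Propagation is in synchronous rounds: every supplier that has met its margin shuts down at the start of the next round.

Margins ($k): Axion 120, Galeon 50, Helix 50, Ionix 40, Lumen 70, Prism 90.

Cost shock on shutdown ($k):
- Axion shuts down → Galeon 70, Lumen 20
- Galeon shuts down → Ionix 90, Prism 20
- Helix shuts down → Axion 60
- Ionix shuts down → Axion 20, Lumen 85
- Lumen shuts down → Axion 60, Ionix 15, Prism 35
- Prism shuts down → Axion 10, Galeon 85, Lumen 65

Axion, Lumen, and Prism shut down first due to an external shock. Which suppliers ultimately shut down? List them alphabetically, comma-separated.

Round 1 — Axion, Lumen, Prism shut down (initial).
  Galeon: +70+85 → 155 ≥ 50
  Ionix: +15 → 15 < 40
Round 2 — Galeon shuts down.
  Ionix: +90 → 105 ≥ 40
Round 3 — Ionix shuts down.
No further shutdowns.

Axion, Galeon, Ionix, Lumen, Prism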